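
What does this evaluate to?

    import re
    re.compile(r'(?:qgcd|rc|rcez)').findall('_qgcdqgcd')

['qgcd', 'qgcd']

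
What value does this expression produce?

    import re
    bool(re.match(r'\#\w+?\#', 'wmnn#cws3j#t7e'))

False

`re.match` only tries the pattern at the start of the string.
Here the string doesn't start with a match, so the call returns None, and `bool(None)` is False.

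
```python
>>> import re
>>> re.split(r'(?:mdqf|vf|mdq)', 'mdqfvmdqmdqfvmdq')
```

['', 'v', '', 'v', '']

`|` is ordered: at each position the engine commits to the first alternative that works.
Splitting on the pattern gives 5 pieces.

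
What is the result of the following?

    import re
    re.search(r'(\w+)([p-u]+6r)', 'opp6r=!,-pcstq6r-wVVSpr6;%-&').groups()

('op', 'p6r')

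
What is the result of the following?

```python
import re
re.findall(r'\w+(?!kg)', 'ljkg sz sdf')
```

['ljkg', 'sz', 'sdf']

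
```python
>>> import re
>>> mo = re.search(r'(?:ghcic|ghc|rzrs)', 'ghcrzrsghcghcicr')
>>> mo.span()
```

(0, 3)

`re.search` scans for the first position where the pattern succeeds.
The match spans [0:3] → 'ghc'.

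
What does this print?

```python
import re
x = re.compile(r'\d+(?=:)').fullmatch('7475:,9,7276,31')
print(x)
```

`re.fullmatch` is like wrapping the pattern in `^…$` (in single-line mode).
Here the string isn't matched end-to-end, so the call returns None.

None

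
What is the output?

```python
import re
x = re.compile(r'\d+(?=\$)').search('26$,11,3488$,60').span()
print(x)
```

Lookahead/lookbehind check context without consuming it, so the matched span excludes the asserted characters.
`re.search` scans for the first position where the pattern succeeds.
The match spans [0:2] → '26'.

(0, 2)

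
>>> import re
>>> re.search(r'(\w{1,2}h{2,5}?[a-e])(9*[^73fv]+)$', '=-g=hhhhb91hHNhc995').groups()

The match spans [4:19] → 'hhhhb91hHNhc995'.
Captured: group 1 = 'hhhhb', group 2 = '91hHNhc995'.

('hhhhb', '91hHNhc995')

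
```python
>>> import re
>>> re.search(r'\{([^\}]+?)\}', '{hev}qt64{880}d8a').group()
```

`search` walks the string left to right and returns the first match it finds.
The match spans [0:5] → '{hev}'.
Captured: group 1 = 'hev'.

'{hev}'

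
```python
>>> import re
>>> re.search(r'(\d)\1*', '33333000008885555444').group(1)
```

'3'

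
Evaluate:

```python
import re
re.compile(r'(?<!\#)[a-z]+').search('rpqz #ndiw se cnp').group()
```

'rpqz'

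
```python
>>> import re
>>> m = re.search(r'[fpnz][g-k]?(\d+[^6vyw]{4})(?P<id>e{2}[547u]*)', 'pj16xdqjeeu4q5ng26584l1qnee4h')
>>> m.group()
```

'pj16xdqjeeu4'

The pattern matches one of [fpnz], then optionally a character in [g-k]; then one or more of a digit, then exactly 4 of any character except [6vyw] (captured); then exactly 2 of a literal 'e', then zero or more of one of [547u] (captured as 'id').
The match spans [0:12] → 'pj16xdqjeeu4'.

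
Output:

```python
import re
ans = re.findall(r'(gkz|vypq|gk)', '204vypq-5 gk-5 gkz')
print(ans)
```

Alternation tries branches left to right and keeps the first one that lets the overall match succeed at that position.
Walking the string: at [3:7] match 'vypq', group 1 = 'vypq'; at [10:12] match 'gk', group 1 = 'gk'; at [15:18] match 'gkz', group 1 = 'gkz'.
One capturing group, so `findall` returns just the captured substring from each match — 3 in all.

['vypq', 'gk', 'gkz']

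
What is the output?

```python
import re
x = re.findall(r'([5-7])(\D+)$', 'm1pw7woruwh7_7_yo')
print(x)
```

[('7', '_yo')]

The pattern matches a character in [5-7] (captured); then one or more of a non-digit (captured); then anchored at the end.
Multiple groups make `findall` return tuples — one 2-tuple for the one match.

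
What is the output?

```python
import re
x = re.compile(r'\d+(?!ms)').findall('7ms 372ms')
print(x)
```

['37']

`(?!…)`/`(?<!…)` only lets a position through if the neighbouring text does NOT match; no characters are consumed.
Since nothing is captured, `findall` lists the 1 matched substring directly.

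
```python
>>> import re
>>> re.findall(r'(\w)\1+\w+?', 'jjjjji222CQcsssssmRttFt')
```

['j', '2', 's', 't']

A backreference is literal: `\1` must see the identical characters the first group matched.
Walking the string: at [0:6] match 'jjjjji', group 1 = 'j'; at [6:10] match '222C', group 1 = '2'; at [12:18] match 'sssssm', group 1 = 's'; at [19:22] match 'ttF', group 1 = 't'.
One capturing group, so `findall` returns just the captured substring from each match — 4 in all.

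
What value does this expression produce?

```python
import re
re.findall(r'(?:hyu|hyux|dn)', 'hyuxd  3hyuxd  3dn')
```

['hyu', 'hyu', 'dn']

Branches in `(...|...)` are attempted left-to-right; the first branch that allows the whole pattern to succeed is taken.
`findall` yields the raw match text (3 of them) because the pattern has no groups.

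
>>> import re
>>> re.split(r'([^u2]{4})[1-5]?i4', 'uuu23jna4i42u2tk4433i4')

This matches exactly 4 of any character except [u2] (captured); then optionally a character in [1-5], then the literal 'i4'.
Matches to split on: at [4:11] → '3jna4i4'; at [15:22] → 'k4433i4'.
`re.split` interleaves the captured-group text with the surrounding fragments.

['uuu2', '3jna', '2u2t', 'k443', '']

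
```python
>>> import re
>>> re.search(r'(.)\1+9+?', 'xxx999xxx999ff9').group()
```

'xxx9'

`\1` is not a pattern — it's the concrete string captured by group 1, re-applied verbatim.
Unlike `match`, `search` isn't anchored — it looks for the pattern anywhere in the string.
The match spans [0:4] → 'xxx9'.
Captured: group 1 = 'x'.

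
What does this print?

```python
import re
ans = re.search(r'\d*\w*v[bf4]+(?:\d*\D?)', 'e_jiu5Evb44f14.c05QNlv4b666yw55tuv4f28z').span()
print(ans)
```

(0, 15)

This matches zero or more of a digit, then zero or more of a word character, then a literal 'v'; then one or more of one of [bf4]; then zero or more of a digit, then optionally a non-digit (non-capturing group).
`search` walks the string left to right and returns the first match it finds.
The match spans [0:15] → 'e_jiu5Evb44f14.'.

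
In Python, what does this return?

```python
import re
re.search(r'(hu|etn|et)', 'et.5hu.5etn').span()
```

(0, 2)

The match spans [0:2] → 'et'.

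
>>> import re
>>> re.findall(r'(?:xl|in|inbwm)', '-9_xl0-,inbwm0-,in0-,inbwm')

Branches in `(...|...)` are attempted left-to-right; the first branch that allows the whole pattern to succeed is taken.
Scanning left to right: at [3:5] → 'xl'; at [8:10] → 'in'; at [16:18] → 'in'; at [21:23] → 'in'.
Since nothing is captured, `findall` lists the 4 matched substrings directly.

['xl', 'in', 'in', 'in']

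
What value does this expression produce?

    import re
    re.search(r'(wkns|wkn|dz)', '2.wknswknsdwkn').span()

(2, 6)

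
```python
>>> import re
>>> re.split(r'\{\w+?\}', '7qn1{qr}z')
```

`split` removes every match and returns the 2 fragments in between.

['7qn1', 'z']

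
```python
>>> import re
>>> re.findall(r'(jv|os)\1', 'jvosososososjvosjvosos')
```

The backreference `\1` re-matches whatever the first group consumed, character for character.
`findall` collects group 1 from each match (3 total).

['os', 'os', 'os']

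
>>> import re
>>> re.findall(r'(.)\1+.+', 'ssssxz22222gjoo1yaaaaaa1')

`\1` is not a pattern — it's the concrete string captured by group 1, re-applied verbatim.
Because there's exactly one group, `findall` drops the full match and keeps group 1 from the one hit.

['s']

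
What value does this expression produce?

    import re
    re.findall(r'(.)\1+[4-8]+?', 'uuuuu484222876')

`\1` is not a pattern — it's the concrete string captured by group 1, re-applied verbatim.
Scanning left to right: at [0:6] match 'uuuuu4', group 1 = 'u'; at [8:12] match '2228', group 1 = '2'.
`findall` collects group 1 from each match (2 total).

['u', '2']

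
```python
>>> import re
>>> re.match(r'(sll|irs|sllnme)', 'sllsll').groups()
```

('sll',)

The match spans [0:3] → 'sll'.
Captured: group 1 = 'sll'.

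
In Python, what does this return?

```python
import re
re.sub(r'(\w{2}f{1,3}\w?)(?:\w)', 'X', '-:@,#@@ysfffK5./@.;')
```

'-:@,#@@X./@.;'

This matches exactly 2 of a word character, then 1 to 3 of a literal 'f', then optionally a word character (captured); then a word character (non-capturing group).
Matches: at [7:14] → 'ysfffK5'.
`sub` substitutes 'X' at each match site.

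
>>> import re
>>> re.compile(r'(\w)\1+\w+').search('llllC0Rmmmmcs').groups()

A backreference is literal: `\1` must see the identical characters the first group matched.
`search` walks the string left to right and returns the first match it finds.
The match spans [0:13] → 'llllC0Rmmmmcs'.
Captured: group 1 = 'l'.

('l',)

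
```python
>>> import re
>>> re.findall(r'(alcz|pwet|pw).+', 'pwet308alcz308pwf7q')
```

['pwet']

Branches in `(...|...)` are attempted left-to-right; the first branch that allows the whole pattern to succeed is taken.
One capturing group, so `findall` returns just the captured substring from the one match — 1 in all.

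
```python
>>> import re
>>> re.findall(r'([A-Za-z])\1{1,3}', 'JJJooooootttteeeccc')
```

['J', 'o', 'o', 't', 'e', 'c']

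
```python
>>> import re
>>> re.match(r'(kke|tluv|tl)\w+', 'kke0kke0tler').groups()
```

('kke',)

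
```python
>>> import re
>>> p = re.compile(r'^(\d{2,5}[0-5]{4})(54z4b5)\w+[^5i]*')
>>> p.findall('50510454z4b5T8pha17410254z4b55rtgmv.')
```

[('505104', '54z4b5')]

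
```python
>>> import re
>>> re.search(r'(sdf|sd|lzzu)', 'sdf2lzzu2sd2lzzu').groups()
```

('sdf',)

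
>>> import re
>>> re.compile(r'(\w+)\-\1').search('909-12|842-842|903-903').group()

'842-842'

After group 1 captures some text, `\1` only succeeds where that same text appears again.
The match spans [7:14] → '842-842'.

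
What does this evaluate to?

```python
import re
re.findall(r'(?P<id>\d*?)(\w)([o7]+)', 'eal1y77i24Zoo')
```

[('1', 'y', '77'), ('24', 'Z', 'oo')]

The pattern matches zero or more of a digit (lazy) (captured as 'id'); then a word character (captured); then one or more of one of [o7] (captured).
Walking the string: at [3:7] match '1y77', groups = ('1', 'y', '77'); at [8:13] match '24Zoo', groups = ('24', 'Z', 'oo').
With 3 capturing groups, `findall` returns a 3-tuple per match.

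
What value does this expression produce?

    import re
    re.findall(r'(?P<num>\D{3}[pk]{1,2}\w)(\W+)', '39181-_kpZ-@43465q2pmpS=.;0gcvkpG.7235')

[('-_kpZ', '-@'), ('gcvkpG', '.')]

This matches exactly 3 of a non-digit, then 1 to 2 of one of [pk], then a word character (captured as 'num'); then one or more of a non-word character (captured).
Matches: at [5:12] match '-_kpZ-@', groups = ('-_kpZ', '-@'); at [27:34] match 'gcvkpG.', groups = ('gcvkpG', '.').
2 groups means each result is a tuple of 2 captured strings — 2 here.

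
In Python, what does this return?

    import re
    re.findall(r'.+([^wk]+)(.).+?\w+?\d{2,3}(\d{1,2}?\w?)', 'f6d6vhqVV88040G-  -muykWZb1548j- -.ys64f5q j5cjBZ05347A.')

Pattern: one or more of any character; then one or more of any character except [wk] (captured); then any character (captured); then one or more of any character (lazy), then one or more of a word character (lazy), then 2 to 3 of a digit; then 1 to 2 of a digit (lazy), then optionally a word character (captured).
Matches: at [0:55] match 'f6d6vhqVV88040G-  -muykWZb1548j- -.ys64f5q j5cjBZ05347A', groups = ('B', 'Z', '7A').
`findall` packs the 3 group values into a tuple for every match.

[('B', 'Z', '7A')]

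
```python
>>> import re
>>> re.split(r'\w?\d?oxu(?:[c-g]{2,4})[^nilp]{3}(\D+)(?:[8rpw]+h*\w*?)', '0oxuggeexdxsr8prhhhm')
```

The pattern matches optionally a word character, then optionally a digit, then the literal 'oxu'; then 2 to 4 of a character in [c-g] (non-capturing group); then exactly 3 of any character except [nilp]; then one or more of a non-digit (captured); then one or more of one of [8rpw], then zero or more of a literal 'h', then zero or more of a word character (lazy) (non-capturing group).
A `+?`/`*?`/`{m,n}?` starts at its minimum and grows only as far as needed for what follows to match.
Matches to split on: at [0:19] → '0oxuggeexdxsr8prhhh'.
`re.split` interleaves the captured-group text with the surrounding fragments.

['', 'sr', 'm']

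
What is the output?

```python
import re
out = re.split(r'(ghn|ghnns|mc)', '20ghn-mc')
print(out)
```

The group in the pattern means `split` returns the separators' captures alongside the pieces.

['20', 'ghn', '-', 'mc', '']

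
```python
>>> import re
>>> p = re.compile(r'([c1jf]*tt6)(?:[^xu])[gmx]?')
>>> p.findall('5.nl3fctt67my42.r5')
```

['fctt6']

`findall` collects group 1 from the one match (1 total).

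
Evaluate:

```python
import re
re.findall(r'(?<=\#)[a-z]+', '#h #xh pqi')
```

['h', 'xh']

The lookaround is zero-width — it requires the adjacent text to match without consuming it, so the asserted text isn't part of the match.
Since nothing is captured, `findall` lists the 2 matched substrings directly.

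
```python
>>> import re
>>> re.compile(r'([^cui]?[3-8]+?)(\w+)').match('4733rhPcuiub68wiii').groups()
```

The pattern matches optionally any character except [cui], then one or more of a character in [3-8] (lazy) (captured); then one or more of a word character (captured).
`match` is anchored at position 0; if the pattern doesn't fit there, it returns None.
The match spans [0:18] → '4733rhPcuiub68wiii'.
Captured: group 1 = '47', group 2 = '33rhPcuiub68wiii'.

('47', '33rhPcuiub68wiii')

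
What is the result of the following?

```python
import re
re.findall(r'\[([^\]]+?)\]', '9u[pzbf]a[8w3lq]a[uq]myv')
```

['pzbf', '8w3lq', 'uq']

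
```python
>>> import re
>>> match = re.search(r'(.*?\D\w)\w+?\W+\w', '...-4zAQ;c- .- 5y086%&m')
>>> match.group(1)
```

'...-4'

This matches zero or more of any character (lazy), then a non-digit, then a word character (captured); then one or more of a word character (lazy), then one or more of a non-word character, then a word character.
A `+?`/`*?`/`{m,n}?` starts at its minimum and grows only as far as needed for what follows to match.
`search` walks the string left to right and returns the first match it finds.
The match spans [0:10] → '...-4zAQ;c'.
Captured: group 1 = '...-4'.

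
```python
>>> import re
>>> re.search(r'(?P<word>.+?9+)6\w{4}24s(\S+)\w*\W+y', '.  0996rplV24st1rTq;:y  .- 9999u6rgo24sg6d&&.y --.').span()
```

Pattern: one or more of any character (lazy), then one or more of the literal '9' (captured as 'word'); then a literal '6', then exactly 4 of a word character, then the literal '24s'; then one or more of a non-whitespace character (captured); then zero or more of a word character, then one or more of a non-word character, then the literal 'y'.
Unlike `match`, `search` isn't anchored — it looks for the pattern anywhere in the string.
The match spans [0:22] → '.  0996rplV24st1rTq;:y'.
Captured: group 1 = '.  099', group 2 = 't1rTq;'.

(0, 22)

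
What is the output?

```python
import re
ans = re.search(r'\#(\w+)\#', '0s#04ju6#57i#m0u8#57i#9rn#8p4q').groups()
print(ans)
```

('04ju6',)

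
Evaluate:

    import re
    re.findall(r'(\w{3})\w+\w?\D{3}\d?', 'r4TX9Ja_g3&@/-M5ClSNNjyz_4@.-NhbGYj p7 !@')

This matches exactly 3 of a word character (captured); then one or more of a word character, then optionally a word character; then exactly 3 of a non-digit, then optionally a digit.
Scanning left to right: at [0:13] match 'r4TX9Ja_g3&@/', group 1 = 'r4T'; at [14:29] match 'M5ClSNNjyz_4@.-', group 1 = 'M5C'; at [29:38] match 'NhbGYj p7', group 1 = 'Nhb'.
`findall` collects group 1 from each match (3 total).

['r4T', 'M5C', 'Nhb']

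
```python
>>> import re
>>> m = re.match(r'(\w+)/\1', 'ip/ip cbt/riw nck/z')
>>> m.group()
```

The backreference `\1` re-matches whatever the first group consumed, character for character.
`re.match` won't scan ahead — the pattern has to work from the very first character.
The match spans [0:5] → 'ip/ip'.
Captured: group 1 = 'ip'.

'ip/ip'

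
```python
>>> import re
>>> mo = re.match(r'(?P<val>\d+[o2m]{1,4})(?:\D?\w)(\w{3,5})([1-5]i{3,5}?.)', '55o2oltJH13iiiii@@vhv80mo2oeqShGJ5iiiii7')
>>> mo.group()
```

The pattern matches one or more of a digit, then 1 to 4 of one of [o2m] (captured as 'val'); then optionally a non-digit, then a word character (non-capturing group); then 3 to 5 of a word character (captured); then a character in [1-5], then 3 to 5 of the literal 'i' (lazy), then any character (captured).
Because the quantifier is non-greedy, it stops expanding at the earliest point where the rest of the pattern can succeed.
With `match`, the pattern is implicitly anchored at the beginning.
The match spans [0:15] → '55o2oltJH13iiii'.
Captured: group 1 = '55o2o', group 2 = 'JH1', group 3 = '3iiii'.

'55o2oltJH13iiii'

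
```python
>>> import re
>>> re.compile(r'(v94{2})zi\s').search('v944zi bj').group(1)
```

'v944'

The pattern matches the literal 'v9', then exactly 2 of the literal '4' (captured); then the literal 'zi', then whitespace.
`re.search` tries every starting position until one works.
The match spans [0:7] → 'v944zi '.
Captured: group 1 = 'v944'.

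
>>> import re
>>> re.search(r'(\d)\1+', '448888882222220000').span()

(0, 2)

After group 1 captures some text, `\1` only succeeds where that same text appears again.
`re.search` tries every starting position until one works.
The match spans [0:2] → '44'.
Captured: group 1 = '4'.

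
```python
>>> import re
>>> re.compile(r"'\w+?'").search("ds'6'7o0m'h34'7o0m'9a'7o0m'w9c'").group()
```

"'6'"

Unlike `match`, `search` isn't anchored — it looks for the pattern anywhere in the string.
The match spans [2:5] → "'6'".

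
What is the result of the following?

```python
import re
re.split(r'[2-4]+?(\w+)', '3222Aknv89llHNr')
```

A `+?`/`*?`/`{m,n}?` starts at its minimum and grows only as far as needed for what follows to match.
The group in the pattern means `split` returns the separators' captures alongside the pieces.

['', '222Aknv89llHNr', '']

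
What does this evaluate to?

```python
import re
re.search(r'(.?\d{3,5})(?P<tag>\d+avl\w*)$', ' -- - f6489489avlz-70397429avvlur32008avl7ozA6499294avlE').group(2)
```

'8avl7ozA6499294avlE'

The match spans [32:56] → 'r32008avl7ozA6499294avlE'.
Captured: group 1 = 'r3200', group 2 = '8avl7ozA6499294avlE'.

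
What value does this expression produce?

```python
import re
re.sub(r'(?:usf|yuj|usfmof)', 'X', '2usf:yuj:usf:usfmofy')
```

The regex engine tests alternatives in the order written; an earlier branch that matches wins even if a later one would match more.
Matches: at [1:4] → 'usf'; at [5:8] → 'yuj'; at [9:12] → 'usf'; at [13:16] → 'usf'.
`sub` substitutes 'X' at each match site.

'2X:X:X:Xmofy'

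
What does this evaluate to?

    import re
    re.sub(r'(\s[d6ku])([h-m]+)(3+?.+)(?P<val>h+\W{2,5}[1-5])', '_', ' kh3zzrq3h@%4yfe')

The pattern matches whitespace, then one of [d6ku] (captured); then one or more of a character in [h-m] (captured); then one or more of the literal '3' (lazy), then one or more of any character (captured); then one or more of the literal 'h', then 2 to 5 of a non-word character, then a character in [1-5] (captured as 'val').
Matches: at [0:13] → ' kh3zzrq3h@%4'.
Each match is replaced by '_'.

'_yfe'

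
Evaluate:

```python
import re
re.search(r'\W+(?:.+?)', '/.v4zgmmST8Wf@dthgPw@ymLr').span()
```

(0, 3)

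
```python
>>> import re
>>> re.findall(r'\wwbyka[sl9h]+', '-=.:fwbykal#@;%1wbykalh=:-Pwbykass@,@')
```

['fwbykal', '1wbykalh', 'Pwbykass']

Pattern: a word character, then the literal 'wby', then the literal 'ka'; then one or more of one of [sl9h].
Walking the string: at [4:11] → 'fwbykal'; at [15:23] → '1wbykalh'; at [26:34] → 'Pwbykass'.
No capturing groups, so `findall` returns the 3 full match strings.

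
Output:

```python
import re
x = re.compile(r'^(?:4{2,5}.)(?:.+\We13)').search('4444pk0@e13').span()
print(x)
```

Pattern: anchored at the start of the string; then 2 to 5 of a literal '4', then any character (non-capturing group); then one or more of any character, then a non-word character, then the literal 'e13' (non-capturing group).
`re.search` tries every starting position until one works.
The match spans [0:11] → '4444pk0@e13'.

(0, 11)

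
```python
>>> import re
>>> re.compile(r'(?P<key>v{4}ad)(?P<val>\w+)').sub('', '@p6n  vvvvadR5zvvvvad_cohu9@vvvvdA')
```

'@p6n  @vvvvdA'

This matches exactly 4 of a literal 'v', then the literal 'ad' (captured as 'key'); then one or more of a word character (captured as 'val').
`sub` substitutes '' at each match site.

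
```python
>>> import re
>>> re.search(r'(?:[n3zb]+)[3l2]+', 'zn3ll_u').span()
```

(0, 5)

Pattern: one or more of one of [n3zb] (non-capturing group); then one or more of one of [3l2].
`re.search` tries every starting position until one works.
The match spans [0:5] → 'zn3ll'.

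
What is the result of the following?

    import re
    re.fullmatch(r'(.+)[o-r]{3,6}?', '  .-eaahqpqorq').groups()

The pattern matches one or more of any character (captured); then 3 to 6 of a character in [o-r] (lazy).
`re.fullmatch` is like wrapping the pattern in `^…$` (in single-line mode).
The match spans [0:14] → '  .-eaahqpqorq'.
Captured: group 1 = '  .-eaahqpq'.

('  .-eaahqpq',)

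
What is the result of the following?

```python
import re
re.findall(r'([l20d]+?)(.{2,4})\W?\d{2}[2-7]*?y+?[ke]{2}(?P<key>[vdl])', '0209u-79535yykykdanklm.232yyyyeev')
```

[('l', 'm.2', 'v')]

This matches one or more of one of [l20d] (lazy) (captured); then 2 to 4 of any character (captured); then optionally a non-word character, then exactly 2 of a digit; then zero or more of a character in [2-7] (lazy), then one or more of a literal 'y' (lazy), then exactly 2 of one of [ke]; then one of [vdl] (captured as 'key').
`findall` packs the 3 group values into a tuple for every match.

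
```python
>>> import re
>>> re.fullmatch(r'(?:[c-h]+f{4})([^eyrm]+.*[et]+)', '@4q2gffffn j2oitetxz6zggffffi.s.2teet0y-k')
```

Pattern: one or more of a character in [c-h], then exactly 4 of the literal 'f' (non-capturing group); then one or more of any character except [eyrm], then zero or more of any character, then one or more of one of [et] (captured).
`re.fullmatch` is like wrapping the pattern in `^…$` (in single-line mode).
Here the string isn't matched end-to-end, so the call returns None.

None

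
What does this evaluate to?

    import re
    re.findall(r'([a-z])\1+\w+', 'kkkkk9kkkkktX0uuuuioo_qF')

`\1` has to match the exact text group 1 already captured.
Scanning left to right: at [0:24] match 'kkkkk9kkkkktX0uuuuioo_qF', group 1 = 'k'.
One capturing group, so `findall` returns just the captured substring from the one match — 1 in all.

['k']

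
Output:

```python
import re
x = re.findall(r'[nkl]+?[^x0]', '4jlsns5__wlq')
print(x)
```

['ls', 'ns', 'lq']

Pattern: one or more of one of [nkl] (lazy); then any character except [x0].
Matches: at [2:4] → 'ls'; at [4:6] → 'ns'; at [10:12] → 'lq'.
No capturing groups, so `findall` returns the 3 full match strings.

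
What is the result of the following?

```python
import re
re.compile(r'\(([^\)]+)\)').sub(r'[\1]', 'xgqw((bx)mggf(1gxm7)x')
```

Matches: at [4:9] → '((bx)'; at [13:20] → '(1gxm7)'.
Each match is replaced using the text its own group 1 captured.

'xgqw[(bx]mggf[1gxm7]x'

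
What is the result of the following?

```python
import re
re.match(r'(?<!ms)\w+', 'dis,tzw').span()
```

(0, 3)

`re.match` won't scan ahead — the pattern has to work from the very first character.
The match spans [0:3] → 'dis'.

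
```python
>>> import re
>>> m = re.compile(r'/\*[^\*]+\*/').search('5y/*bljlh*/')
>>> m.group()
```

The match spans [2:11] → '/*bljlh*/'.

'/*bljlh*/'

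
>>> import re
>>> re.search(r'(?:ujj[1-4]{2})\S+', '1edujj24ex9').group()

'ujj24ex9'

This matches the literal 'ujj', then exactly 2 of a character in [1-4] (non-capturing group); then one or more of a non-whitespace character.
`search` walks the string left to right and returns the first match it finds.
The match spans [3:11] → 'ujj24ex9'.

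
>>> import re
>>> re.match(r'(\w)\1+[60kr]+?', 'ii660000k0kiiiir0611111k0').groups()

('i',)

A backreference is literal: `\1` must see the identical characters the first group matched.
With `match`, the pattern is implicitly anchored at the beginning.
The match spans [0:3] → 'ii6'.
Captured: group 1 = 'i'.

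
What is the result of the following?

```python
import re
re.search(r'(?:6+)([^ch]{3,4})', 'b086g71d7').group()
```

'6g71d'

This matches one or more of a literal '6' (non-capturing group); then 3 to 4 of any character except [ch] (captured).
Unlike `match`, `search` isn't anchored — it looks for the pattern anywhere in the string.
The match spans [3:8] → '6g71d'.
Captured: group 1 = 'g71d'.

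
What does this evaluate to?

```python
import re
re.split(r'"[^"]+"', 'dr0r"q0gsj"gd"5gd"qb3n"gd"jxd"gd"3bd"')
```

['dr0r', 'gd', 'qb3n', 'jxd', '3bd"']

Matches to split on: at [4:11] → '"q0gsj"'; at [13:18] → '"5gd"'; at [22:26] → '"gd"'; at [29:33] → '"gd"'.
The string is cut at each match, leaving 5 pieces.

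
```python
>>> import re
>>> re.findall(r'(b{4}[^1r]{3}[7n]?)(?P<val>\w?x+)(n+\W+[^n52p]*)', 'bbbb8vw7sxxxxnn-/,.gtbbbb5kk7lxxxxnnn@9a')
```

[('bbbb8vw7', 'sxxxx', 'nn-/,.gtbbbb')]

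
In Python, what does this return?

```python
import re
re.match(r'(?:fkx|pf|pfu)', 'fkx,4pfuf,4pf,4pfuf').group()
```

'fkx'

`re.match` won't scan ahead — the pattern has to work from the very first character.
The match spans [0:3] → 'fkx'.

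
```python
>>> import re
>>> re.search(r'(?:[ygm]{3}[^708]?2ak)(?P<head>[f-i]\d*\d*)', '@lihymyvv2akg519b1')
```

Here nothing in the string fits, so the call returns None.

None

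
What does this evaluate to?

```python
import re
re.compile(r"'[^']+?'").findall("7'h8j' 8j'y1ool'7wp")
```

["'h8j'", "'y1ool'"]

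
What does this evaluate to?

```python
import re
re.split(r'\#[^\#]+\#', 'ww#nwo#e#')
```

['ww', 'e#']

Matches to split on: at [2:7] → '#nwo#'.
`split` removes every match and returns the 2 fragments in between.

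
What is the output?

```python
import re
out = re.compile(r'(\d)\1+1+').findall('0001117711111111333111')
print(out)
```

`\1` has to match the exact text group 1 already captured.
Scanning left to right: at [0:6] match '000111', group 1 = '0'; at [6:16] match '7711111111', group 1 = '7'; at [16:22] match '333111', group 1 = '3'.
`findall` collects group 1 from each match (3 total).

['0', '7', '3']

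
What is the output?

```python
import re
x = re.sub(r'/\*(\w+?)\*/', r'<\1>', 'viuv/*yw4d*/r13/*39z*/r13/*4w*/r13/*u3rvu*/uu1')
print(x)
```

Matches: at [4:12] → '/*yw4d*/'; at [15:22] → '/*39z*/'; at [25:31] → '/*4w*/'; at [34:43] → '/*u3rvu*/'.
Each match is replaced using the text its own group 1 captured.

viuv<yw4d>r13<39z>r13<4w>r13<u3rvu>uu1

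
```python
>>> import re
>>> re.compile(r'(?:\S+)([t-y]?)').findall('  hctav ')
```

['']

Pattern: one or more of a non-whitespace character (non-capturing group); then optionally a character in [t-y] (captured).
Matches: at [2:7] match 'hctav', group 1 = ''.
With a single group, `findall` returns only what that group captured — 1 item.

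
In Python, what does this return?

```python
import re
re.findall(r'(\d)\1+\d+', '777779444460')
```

['7']

A backreference is literal: `\1` must see the identical characters the first group matched.
With a single group, `findall` returns only what that group captured — 1 item.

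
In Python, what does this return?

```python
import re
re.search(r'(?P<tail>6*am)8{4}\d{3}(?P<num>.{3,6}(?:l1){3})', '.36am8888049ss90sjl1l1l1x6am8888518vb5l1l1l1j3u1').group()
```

'6am8888049ss90sjl1l1l1'

Pattern: zero or more of the literal '6', then the literal 'am' (captured as 'tail'); then exactly 4 of a literal '8', then exactly 3 of a digit; then 3 to 6 of any character, then the literal 'l1' repeated 3 times (captured as 'num').
The match spans [2:24] → '6am8888049ss90sjl1l1l1'.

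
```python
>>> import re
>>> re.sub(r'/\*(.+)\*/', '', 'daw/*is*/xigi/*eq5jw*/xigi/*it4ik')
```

'dawxigi/*it4ik'

Every occurrence is swapped for ''.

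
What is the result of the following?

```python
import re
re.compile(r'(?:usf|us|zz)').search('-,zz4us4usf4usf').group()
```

'zz'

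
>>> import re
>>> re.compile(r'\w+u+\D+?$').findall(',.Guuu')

['Guuu']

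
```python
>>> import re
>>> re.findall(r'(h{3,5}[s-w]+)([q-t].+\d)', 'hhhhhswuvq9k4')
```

With 2 capturing groups, `findall` returns a 2-tuple per match.

[('hhhhhswuv', 'q9k4')]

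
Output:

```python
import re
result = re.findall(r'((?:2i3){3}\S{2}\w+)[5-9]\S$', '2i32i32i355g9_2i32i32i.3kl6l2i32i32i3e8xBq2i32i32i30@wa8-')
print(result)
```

['2i32i32i30@wa']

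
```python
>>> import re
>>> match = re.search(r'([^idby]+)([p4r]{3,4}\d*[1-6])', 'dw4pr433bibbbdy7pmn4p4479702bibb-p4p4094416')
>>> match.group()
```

'w4pr433'

Pattern: one or more of any character except [idby] (captured); then 3 to 4 of one of [p4r], then zero or more of a digit, then a character in [1-6] (captured).
`re.search` scans for the first position where the pattern succeeds.
The match spans [1:8] → 'w4pr433'.
Captured: group 1 = 'w4', group 2 = 'pr433'.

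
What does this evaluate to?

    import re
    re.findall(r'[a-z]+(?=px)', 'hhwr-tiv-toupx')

['tou']

Lookahead/lookbehind check context without consuming it, so the matched span excludes the asserted characters.
Scanning left to right: at [9:12] → 'tou'.
No capturing groups, so `findall` returns the 1 full match string.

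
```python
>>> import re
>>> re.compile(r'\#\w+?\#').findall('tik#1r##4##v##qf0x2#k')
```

Since nothing is captured, `findall` lists the 4 matched substrings directly.

['#1r#', '#4#', '#v#', '#qf0x2#']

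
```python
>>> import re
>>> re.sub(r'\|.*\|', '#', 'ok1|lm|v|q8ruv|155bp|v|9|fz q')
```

'ok1#fz q'

Matches: at [3:25] → '|lm|v|q8ruv|155bp|v|9|'.
Each match is replaced by '#'.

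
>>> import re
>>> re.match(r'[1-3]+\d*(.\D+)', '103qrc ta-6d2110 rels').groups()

('qrc ta-',)

This matches one or more of a character in [1-3], then zero or more of a digit; then any character, then one or more of a non-digit (captured).
With `match`, the pattern is implicitly anchored at the beginning.
The match spans [0:10] → '103qrc ta-'.
Captured: group 1 = 'qrc ta-'.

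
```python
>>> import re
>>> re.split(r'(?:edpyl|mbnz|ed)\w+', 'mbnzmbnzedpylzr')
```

['', '']

Splitting on the pattern gives 2 pieces.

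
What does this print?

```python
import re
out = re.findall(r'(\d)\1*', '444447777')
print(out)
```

After group 1 captures some text, `\1` only succeeds where that same text appears again.
One capturing group, so `findall` returns just the captured substring from each match — 2 in all.

['4', '7']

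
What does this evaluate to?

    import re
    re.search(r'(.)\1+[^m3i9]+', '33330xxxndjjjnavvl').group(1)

`\1` is not a pattern — it's the concrete string captured by group 1, re-applied verbatim.
`re.search` tries every starting position until one works.
The match spans [0:18] → '33330xxxndjjjnavvl'.
Captured: group 1 = '3'.

'3'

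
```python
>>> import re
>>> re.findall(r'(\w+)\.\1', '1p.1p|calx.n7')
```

`\1` is not a pattern — it's the concrete string captured by group 1, re-applied verbatim.
One capturing group, so `findall` returns just the captured substring from the one match — 1 in all.

['1p']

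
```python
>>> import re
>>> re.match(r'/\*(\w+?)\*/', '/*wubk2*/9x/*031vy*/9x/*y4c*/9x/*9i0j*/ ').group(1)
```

'wubk2'

The match spans [0:9] → '/*wubk2*/'.
Captured: group 1 = 'wubk2'.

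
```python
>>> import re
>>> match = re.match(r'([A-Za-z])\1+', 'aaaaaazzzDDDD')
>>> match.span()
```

A backreference is literal: `\1` must see the identical characters the first group matched.
`match` is anchored at position 0; if the pattern doesn't fit there, it returns None.
The match spans [0:6] → 'aaaaaa'.
Captured: group 1 = 'a'.

(0, 6)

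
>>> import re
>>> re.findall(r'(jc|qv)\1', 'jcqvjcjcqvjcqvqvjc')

['jc', 'qv']

`\1` has to match the exact text group 1 already captured.
Scanning left to right: at [4:8] match 'jcjc', group 1 = 'jc'; at [12:16] match 'qvqv', group 1 = 'qv'.
`findall` collects group 1 from each match (2 total).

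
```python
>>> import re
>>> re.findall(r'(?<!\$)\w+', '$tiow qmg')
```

['iow', 'qmg']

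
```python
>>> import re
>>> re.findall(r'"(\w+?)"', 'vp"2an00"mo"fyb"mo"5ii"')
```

['2an00', 'fyb', '5ii']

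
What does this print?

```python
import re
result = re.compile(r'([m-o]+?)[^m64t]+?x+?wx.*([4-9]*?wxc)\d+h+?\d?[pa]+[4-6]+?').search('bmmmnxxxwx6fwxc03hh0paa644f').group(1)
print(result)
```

Pattern: one or more of a character in [m-o] (lazy) (captured); then one or more of any character except [m64t] (lazy); then one or more of the literal 'x' (lazy), then the literal 'wx', then zero or more of any character; then zero or more of a character in [4-9] (lazy), then the literal 'wxc' (captured); then one or more of a digit, then one or more of the literal 'h' (lazy), then optionally a digit; then one or more of one of [pa], then one or more of a character in [4-6] (lazy).
The `?` after the quantifier makes it lazy — it takes as little as possible before letting the rest of the pattern try.
Unlike `match`, `search` isn't anchored — it looks for the pattern anywhere in the string.
The match spans [1:24] → 'mmmnxxxwx6fwxc03hh0paa6'.
Captured: group 1 = 'mmm', group 2 = 'wxc'.

mmm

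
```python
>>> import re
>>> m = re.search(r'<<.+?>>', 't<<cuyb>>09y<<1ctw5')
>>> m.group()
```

'<<cuyb>>'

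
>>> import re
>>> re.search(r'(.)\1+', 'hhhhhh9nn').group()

'hhhhhh'

The backreference `\1` re-matches whatever the first group consumed, character for character.
The match spans [0:6] → 'hhhhhh'.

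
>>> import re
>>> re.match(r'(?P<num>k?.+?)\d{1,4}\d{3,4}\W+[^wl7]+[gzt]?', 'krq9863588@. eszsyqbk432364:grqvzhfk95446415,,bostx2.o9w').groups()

('krq',)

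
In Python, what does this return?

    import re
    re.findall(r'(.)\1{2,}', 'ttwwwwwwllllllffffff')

['w', 'l', 'f']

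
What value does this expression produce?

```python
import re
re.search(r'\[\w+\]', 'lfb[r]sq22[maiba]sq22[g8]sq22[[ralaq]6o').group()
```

`search` walks the string left to right and returns the first match it finds.
The match spans [3:6] → '[r]'.

'[r]'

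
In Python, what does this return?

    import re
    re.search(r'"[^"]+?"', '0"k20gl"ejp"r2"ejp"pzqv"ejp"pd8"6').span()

(1, 8)

Unlike `match`, `search` isn't anchored — it looks for the pattern anywhere in the string.
The match spans [1:8] → '"k20gl"'.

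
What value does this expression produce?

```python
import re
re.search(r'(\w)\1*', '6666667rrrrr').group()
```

`\1` is not a pattern — it's the concrete string captured by group 1, re-applied verbatim.
`re.search` scans for the first position where the pattern succeeds.
The match spans [0:6] → '666666'.
Captured: group 1 = '6'.

'666666'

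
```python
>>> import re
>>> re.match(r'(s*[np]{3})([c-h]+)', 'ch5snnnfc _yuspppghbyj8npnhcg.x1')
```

None

Pattern: zero or more of a literal 's', then exactly 3 of one of [np] (captured); then one or more of a character in [c-h] (captured).
With `match`, the pattern is implicitly anchored at the beginning.
Here the string doesn't start with a match, so the call returns None.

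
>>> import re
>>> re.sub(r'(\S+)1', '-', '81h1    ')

'-    '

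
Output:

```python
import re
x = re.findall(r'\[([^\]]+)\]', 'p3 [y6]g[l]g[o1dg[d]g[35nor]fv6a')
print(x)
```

['y6', 'l', 'o1dg[d', '35nor']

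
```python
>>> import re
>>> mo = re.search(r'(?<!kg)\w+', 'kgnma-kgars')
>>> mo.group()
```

'kgnma'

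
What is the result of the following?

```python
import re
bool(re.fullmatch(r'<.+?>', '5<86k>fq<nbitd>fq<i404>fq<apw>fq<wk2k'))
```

False

`re.fullmatch` is like wrapping the pattern in `^…$` (in single-line mode).
Here the pattern can't cover the whole string, so the call returns None, and `bool(None)` is False.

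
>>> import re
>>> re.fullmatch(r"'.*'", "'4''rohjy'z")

`fullmatch` succeeds only if the pattern covers the string from start to end.
Here the pattern can't cover the whole string, so the call returns None.

None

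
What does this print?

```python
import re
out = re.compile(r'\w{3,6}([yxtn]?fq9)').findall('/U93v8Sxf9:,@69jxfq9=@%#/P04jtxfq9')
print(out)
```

This matches 3 to 6 of a word character; then optionally one of [yxtn], then the literal 'fq9' (captured).
Matches: at [13:20] match '69jxfq9', group 1 = 'fq9'; at [25:34] match 'P04jtxfq9', group 1 = 'fq9'.
`findall` collects group 1 from each match (2 total).

['fq9', 'fq9']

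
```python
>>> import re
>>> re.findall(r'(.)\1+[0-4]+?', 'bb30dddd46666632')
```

['b', 'd', '6']

The backreference `\1` re-matches whatever the first group consumed, character for character.
Scanning left to right: at [0:3] match 'bb3', group 1 = 'b'; at [4:9] match 'dddd4', group 1 = 'd'; at [9:15] match '666663', group 1 = '6'.
One capturing group, so `findall` returns just the captured substring from each match — 3 in all.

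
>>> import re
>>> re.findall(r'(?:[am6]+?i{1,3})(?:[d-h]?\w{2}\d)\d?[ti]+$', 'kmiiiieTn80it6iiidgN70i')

['6iiidgN70i']

The pattern matches one or more of one of [am6] (lazy), then 1 to 3 of a literal 'i' (non-capturing group); then optionally a character in [d-h], then exactly 2 of a word character, then a digit (non-capturing group); then optionally a digit, then one or more of one of [ti]; then anchored at the end.
Walking the string: at [13:23] → '6iiidgN70i'.
`findall` yields the raw match text (1 of them) because the pattern has no groups.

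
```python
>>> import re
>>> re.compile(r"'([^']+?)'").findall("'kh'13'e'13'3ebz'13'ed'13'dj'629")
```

['kh', 'e', '3ebz', 'ed', 'dj']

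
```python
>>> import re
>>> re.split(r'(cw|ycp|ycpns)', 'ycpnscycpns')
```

Alternation tries branches left to right and keeps the first one that lets the overall match succeed at that position.
`re.split` interleaves the captured-group text with the surrounding fragments.

['', 'ycp', 'nsc', 'ycp', 'ns']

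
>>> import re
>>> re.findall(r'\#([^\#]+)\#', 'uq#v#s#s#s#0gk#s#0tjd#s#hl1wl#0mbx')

Walking the string: at [2:5] match '#v#', group 1 = 'v'; at [6:9] match '#s#', group 1 = 's'; at [10:15] match '#0gk#', group 1 = '0gk'; at [16:22] match '#0tjd#', group 1 = '0tjd'; at [23:30] match '#hl1wl#', group 1 = 'hl1wl'.
`findall` collects group 1 from each match (5 total).

['v', 's', '0gk', '0tjd', 'hl1wl']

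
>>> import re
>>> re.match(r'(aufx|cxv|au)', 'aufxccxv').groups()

The match spans [0:4] → 'aufx'.
Captured: group 1 = 'aufx'.

('aufx',)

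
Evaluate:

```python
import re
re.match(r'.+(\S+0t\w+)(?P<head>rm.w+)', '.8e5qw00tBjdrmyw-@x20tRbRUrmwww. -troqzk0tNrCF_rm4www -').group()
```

With `match`, the pattern is implicitly anchored at the beginning.
The match spans [0:53] → '.8e5qw00tBjdrmyw-@x20tRbRUrmwww. -troqzk0tNrCF_rm4www'.

'.8e5qw00tBjdrmyw-@x20tRbRUrmwww. -troqzk0tNrCF_rm4www'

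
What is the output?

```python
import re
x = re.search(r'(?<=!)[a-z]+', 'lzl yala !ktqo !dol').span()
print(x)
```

The lookaround is zero-width — it requires the adjacent text to match without consuming it, so the asserted text isn't part of the match.
The match spans [10:14] → 'ktqo'.

(10, 14)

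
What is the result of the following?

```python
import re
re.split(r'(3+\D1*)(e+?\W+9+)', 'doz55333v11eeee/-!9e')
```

['doz55', '333v11', 'eeee/-!9', 'e']

This matches one or more of a literal '3', then a non-digit, then zero or more of the literal '1' (captured); then one or more of the literal 'e' (lazy), then one or more of a non-word character, then one or more of the literal '9' (captured).
Matches to split on: at [5:19] → '333v11eeee/-!9'.
The group in the pattern means `split` returns the separators' captures alongside the pieces.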